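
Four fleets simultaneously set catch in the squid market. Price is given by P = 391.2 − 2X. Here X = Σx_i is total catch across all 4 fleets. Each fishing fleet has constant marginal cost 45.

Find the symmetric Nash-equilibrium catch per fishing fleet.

34.62

A representative fishing fleet's profit is π_i = x_i(391.2 − 2X) − 45x_i, with X = x_i + Σ_{j≠i} x_j.
First-order condition: 346.2 − 4x_i − 2Σ_{j≠i} x_j = 0.
In a symmetric equilibrium every fishing fleet chooses the same x, so Σ_{j≠i} x_j = 3x. The condition becomes 346.2 − 10x = 0, giving x = 346.2/10 = 34.62.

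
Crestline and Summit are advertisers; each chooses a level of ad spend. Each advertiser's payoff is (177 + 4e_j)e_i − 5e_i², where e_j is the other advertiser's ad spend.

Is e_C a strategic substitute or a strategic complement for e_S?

strategic complements

Crestline's payoff is (177 + 4e_S)e_C − 5e_C².
∂π/∂e_C = 177 + 4e_S − 10e_C = 0, so e_C = 17.7 + 0.4e_S.
The best-response slope de_C/de_S = 0.4 > 0: the reaction function is upward-sloping, so the choices are strategic complements.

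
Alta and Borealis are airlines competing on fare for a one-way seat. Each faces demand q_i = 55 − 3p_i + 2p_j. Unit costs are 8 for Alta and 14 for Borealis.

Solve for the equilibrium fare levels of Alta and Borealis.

Alta's profit: π = (p_{Alta} − 8)(55 − 3p_{Alta} + 2p_{Borealis}).
∂π/∂p_{Alta} = 79 − 6p_{Alta} + 2p_{Borealis} = 0 ⇒ p_{Alta} = 79/6 + (1/3)p_{Borealis}.
Similarly p_{Borealis} = 97/6 + (1/3)p_{Alta}.
Solving the two reaction functions simultaneously: (1 − (1/3)(1/3))p_{Alta} = 79/6 + (1/3)·(97/6), so (8/9)p_{Alta} = 167/9 and p_{Alta} = 20.875.
Then p_{Borealis} = 97/6 + (1/3)·20.875 = 23.125.

20.875, 23.125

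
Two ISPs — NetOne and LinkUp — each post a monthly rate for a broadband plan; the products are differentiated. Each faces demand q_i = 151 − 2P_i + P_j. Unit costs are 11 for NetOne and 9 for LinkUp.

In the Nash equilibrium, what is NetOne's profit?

NetOne's profit: π = (P_{NetOne} − 11)(151 − 2P_{NetOne} + P_{LinkUp}).
∂π/∂P_{NetOne} = 173 − 4P_{NetOne} + P_{LinkUp} = 0 ⇒ P_{NetOne} = 43.25 + 0.25P_{LinkUp}.
Similarly P_{LinkUp} = 42.25 + 0.25P_{NetOne}.
Solving the two reaction functions simultaneously: (1 − (0.25)(0.25))P_{NetOne} = 43.25 + 0.25·42.25, so 0.9375P_{NetOne} = 53.8125 and P_{NetOne} = 57.4.
Then P_{LinkUp} = 42.25 + 0.25·57.4 = 56.6.
q_{NetOne} = 151 − 2·57.4 + 56.6 = 92.8.
Profit = (57.4 − 11)·92.8 = 4305.92.

4305.92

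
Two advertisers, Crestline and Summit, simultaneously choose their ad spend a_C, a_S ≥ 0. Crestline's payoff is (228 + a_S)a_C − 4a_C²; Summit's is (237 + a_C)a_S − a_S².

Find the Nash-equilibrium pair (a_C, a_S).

46.2, 141.6

Expanding Crestline's payoff: 228a_C + a_Sa_C − 4a_C².
∂π/∂a_C = 228 + a_S − 8a_C = 0, so a_C = 28.5 + 0.125a_S.
Likewise for Summit: a_S = 118.5 + 0.5a_C.
Plugging a_S into Crestline's best response: a_C = 28.5 + 0.125(118.5 + 0.5a_C) ⇒ 0.9375a_C = 43.3125, so a_C = 46.2.
Then a_S = 118.5 + 0.5·46.2 = 141.6.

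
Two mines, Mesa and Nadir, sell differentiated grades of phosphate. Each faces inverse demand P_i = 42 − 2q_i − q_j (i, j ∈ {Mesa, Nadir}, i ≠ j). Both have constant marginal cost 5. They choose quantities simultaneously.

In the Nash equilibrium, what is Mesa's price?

19.8

Mine Mesa's profit: π = q_{Mesa}(42 − 2q_{Mesa} − q_{Nadir}) − 5q_{Mesa}.
∂π/∂q_{Mesa} = 37 − 4q_{Mesa} − q_{Nadir} = 0 ⇒ q_{Mesa} = 9.25 − 0.25q_{Nadir}.
The game is symmetric, so in equilibrium q_{Nadir} = q_{Mesa}: the reaction function gives 1.25q_{Mesa} = 9.25, hence q_{Mesa} = 7.4.
P_{Mesa} = 42 − 2·7.4 − 7.4 = 19.8.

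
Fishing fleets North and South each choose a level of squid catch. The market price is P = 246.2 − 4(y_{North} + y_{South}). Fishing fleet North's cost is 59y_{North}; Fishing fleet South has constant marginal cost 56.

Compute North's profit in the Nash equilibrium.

Fishing fleet North's profit: π = y_{North}(246.2 − 4(y_{North} + y_{South})) − 59y_{North}.
∂π/∂y_{North} = 187.2 − 8y_{North} − 4y_{South} = 0, so y_{North} = 23.4 − 0.5y_{South}.
By the same steps for South: y_{South} = 23.775 − 0.5y_{North}.
Substituting the second reaction function into the first: y_{North} = 23.4 − 0.5(23.775 − 0.5y_{North}), which gives 0.75y_{North} = 11.5125 ⇒ y_{North} = 15.35.
Then y_{South} = 23.775 − 0.5·15.35 = 16.1.
Price P = 246.2 − 4·31.45 = 120.4.
North's profit: (120.4 − 59)·15.35 = 942.49.

942.49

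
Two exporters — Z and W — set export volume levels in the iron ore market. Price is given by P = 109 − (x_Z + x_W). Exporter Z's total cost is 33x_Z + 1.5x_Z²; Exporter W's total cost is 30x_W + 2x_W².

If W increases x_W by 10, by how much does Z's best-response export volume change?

-2

Exporter Z's profit: π = x_Z(109 − (x_Z + x_W)) − 33x_Z − 1.5x_Z².
∂π/∂x_Z = 76 − 5x_Z − x_W = 0, so x_Z = 15.2 − 0.2x_W.
The reaction-function slope is −0.2, so a 10-unit rise in x_W moves x_Z by −0.2 × 10 = −2. Z's best response falls — the actions are strategic substitutes.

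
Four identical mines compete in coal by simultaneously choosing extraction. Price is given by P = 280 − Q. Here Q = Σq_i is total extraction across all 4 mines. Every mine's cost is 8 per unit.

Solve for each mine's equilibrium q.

54.4

A representative mine's profit is π_i = q_i(280 − Q) − 8q_i, with Q = q_i + Σ_{j≠i} q_j.
First-order condition: 272 − 2q_i − Σ_{j≠i} q_j = 0.
Imposing symmetry (q_j = q for all j) turns Σ_{j≠i} q_j into 3q, so 272 = 5q and q = 54.4.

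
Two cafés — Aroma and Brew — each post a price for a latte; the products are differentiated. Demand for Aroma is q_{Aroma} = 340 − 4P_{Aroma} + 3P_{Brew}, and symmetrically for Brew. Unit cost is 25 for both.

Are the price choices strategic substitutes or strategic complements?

strategic complements

Aroma's profit: π = (P_{Aroma} − 25)(340 − 4P_{Aroma} + 3P_{Brew}).
∂π/∂P_{Aroma} = 440 − 8P_{Aroma} + 3P_{Brew} = 0 ⇒ P_{Aroma} = 55 + 0.375P_{Brew}.
The best-response slope dP_{Aroma}/dP_{Brew} = 0.375 > 0: the reaction function is upward-sloping, so the choices are strategic complements.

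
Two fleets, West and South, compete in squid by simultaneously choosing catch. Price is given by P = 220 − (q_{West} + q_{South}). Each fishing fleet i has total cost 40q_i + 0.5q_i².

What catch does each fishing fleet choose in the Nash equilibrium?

Fishing fleet West's profit: π = q_{West}(220 − (q_{West} + q_{South})) − 40q_{West} − 0.5q_{West}².
∂π/∂q_{West} = 180 − 3q_{West} − q_{South} = 0, so q_{West} = 60 − (1/3)q_{South}.
The game is symmetric, so in equilibrium q_{South} = q_{West}: the reaction function gives (4/3)q_{West} = 60, hence q_{West} = 45.

45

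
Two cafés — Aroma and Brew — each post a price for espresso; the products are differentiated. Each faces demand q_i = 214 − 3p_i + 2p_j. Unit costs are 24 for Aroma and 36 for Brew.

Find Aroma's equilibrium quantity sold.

Aroma's profit: π = (p_{Aroma} − 24)(214 − 3p_{Aroma} + 2p_{Brew}).
∂π/∂p_{Aroma} = 286 − 6p_{Aroma} + 2p_{Brew} = 0 ⇒ p_{Aroma} = 143/3 + (1/3)p_{Brew}.
Similarly p_{Brew} = 161/3 + (1/3)p_{Aroma}.
Plugging p_{Brew} into Aroma's best response: p_{Aroma} = 143/3 + (1/3)(161/3 + (1/3)p_{Aroma}) ⇒ (8/9)p_{Aroma} = 590/9, so p_{Aroma} = 73.75.
Then p_{Brew} = 161/3 + (1/3)·73.75 = 78.25.
q_{Aroma} = 214 − 3·73.75 + 2·78.25 = 149.25.

149.25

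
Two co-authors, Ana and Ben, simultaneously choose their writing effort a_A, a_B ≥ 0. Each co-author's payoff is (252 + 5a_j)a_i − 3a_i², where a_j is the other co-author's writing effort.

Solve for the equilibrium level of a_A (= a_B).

Ana's payoff is (252 + 5a_B)a_A − 3a_A².
∂π/∂a_A = 252 + 5a_B − 6a_A = 0, so a_A = 42 + (5/6)a_B.
Setting a_A = a_B in the reaction function: a_A = 42 + (5/6)a_A, so a_A = 42 / (1/6) = 252.

252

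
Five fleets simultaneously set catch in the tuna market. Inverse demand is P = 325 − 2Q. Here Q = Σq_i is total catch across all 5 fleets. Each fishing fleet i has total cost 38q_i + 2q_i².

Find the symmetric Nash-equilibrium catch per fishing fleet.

17.9375

A representative fishing fleet's profit is π_i = q_i(325 − 2Q) − 38q_i − 2q_i², with Q = q_i + Σ_{j≠i} q_j.
First-order condition: 287 − 8q_i − 2Σ_{j≠i} q_j = 0.
Imposing symmetry (q_j = q for all j) turns Σ_{j≠i} q_j into 4q, so 287 = 16q and q = 17.9375.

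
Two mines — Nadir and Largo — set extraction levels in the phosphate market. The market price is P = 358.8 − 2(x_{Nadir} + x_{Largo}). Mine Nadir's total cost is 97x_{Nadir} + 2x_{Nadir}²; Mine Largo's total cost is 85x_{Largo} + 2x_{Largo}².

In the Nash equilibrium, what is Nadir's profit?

Mine Nadir's profit: π = x_{Nadir}(358.8 − 2(x_{Nadir} + x_{Largo})) − 97x_{Nadir} − 2x_{Nadir}².
∂π/∂x_{Nadir} = 261.8 − 8x_{Nadir} − 2x_{Largo} = 0, so x_{Nadir} = 32.725 − 0.25x_{Largo}.
By the same steps for Largo: x_{Largo} = 34.225 − 0.25x_{Nadir}.
Plugging x_{Largo} into Nadir's best response: x_{Nadir} = 32.725 − 0.25(34.225 − 0.25x_{Nadir}) ⇒ 0.9375x_{Nadir} = 3867/160, so x_{Nadir} = 25.78.
Then x_{Largo} = 34.225 − 0.25·25.78 = 27.78.
Price P = 358.8 − 2·53.56 = 251.68.
Nadir's profit: (251.68 − 97)·25.78 − 2(25.78)² = 2658.4336.

2658.4336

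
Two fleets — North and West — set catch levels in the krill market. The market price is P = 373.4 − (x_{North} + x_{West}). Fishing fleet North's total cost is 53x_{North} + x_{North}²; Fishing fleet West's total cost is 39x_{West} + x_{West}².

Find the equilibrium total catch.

Fishing fleet North's profit: π = x_{North}(373.4 − (x_{North} + x_{West})) − 53x_{North} − x_{North}².
∂π/∂x_{North} = 320.4 − 4x_{North} − x_{West} = 0, so x_{North} = 80.1 − 0.25x_{West}.
By the same steps for West: x_{West} = 83.6 − 0.25x_{North}.
Substituting the second reaction function into the first: x_{North} = 80.1 − 0.25(83.6 − 0.25x_{North}), which gives 0.9375x_{North} = 59.2 ⇒ x_{North} = 4736/75.
Then x_{West} = 83.6 − 0.25·(4736/75) = 5086/75.
Total catch: 4736/75 + 5086/75 = 130.96.

130.96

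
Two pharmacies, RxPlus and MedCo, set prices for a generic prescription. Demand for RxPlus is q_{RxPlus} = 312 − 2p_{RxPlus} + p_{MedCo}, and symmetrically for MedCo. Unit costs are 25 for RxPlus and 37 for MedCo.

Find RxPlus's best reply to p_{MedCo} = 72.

RxPlus's profit: π = (p_{RxPlus} − 25)(312 − 2p_{RxPlus} + p_{MedCo}).
∂π/∂p_{RxPlus} = 362 − 4p_{RxPlus} + p_{MedCo} = 0 ⇒ p_{RxPlus} = 90.5 + 0.25p_{MedCo}.
At p_{MedCo} = 72: p_{RxPlus} = 90.5 + 0.25·72 = 108.5.

108.5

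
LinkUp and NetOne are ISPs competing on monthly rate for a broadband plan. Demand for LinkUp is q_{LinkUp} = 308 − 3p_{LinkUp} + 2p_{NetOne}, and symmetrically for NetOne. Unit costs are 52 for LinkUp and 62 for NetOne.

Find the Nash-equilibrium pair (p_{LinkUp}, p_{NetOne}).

117.875, 121.625

LinkUp's profit: π = (p_{LinkUp} − 52)(308 − 3p_{LinkUp} + 2p_{NetOne}).
∂π/∂p_{LinkUp} = 464 − 6p_{LinkUp} + 2p_{NetOne} = 0 ⇒ p_{LinkUp} = 232/3 + (1/3)p_{NetOne}.
Similarly p_{NetOne} = 247/3 + (1/3)p_{LinkUp}.
Plugging p_{NetOne} into LinkUp's best response: p_{LinkUp} = 232/3 + (1/3)(247/3 + (1/3)p_{LinkUp}) ⇒ (8/9)p_{LinkUp} = 943/9, so p_{LinkUp} = 117.875.
Then p_{NetOne} = 247/3 + (1/3)·117.875 = 121.625.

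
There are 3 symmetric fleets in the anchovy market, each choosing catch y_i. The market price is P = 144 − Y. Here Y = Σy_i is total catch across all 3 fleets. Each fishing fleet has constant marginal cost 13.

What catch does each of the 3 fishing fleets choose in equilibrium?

32.75

A representative fishing fleet's profit is π_i = y_i(144 − Y) − 13y_i, with Y = y_i + Σ_{j≠i} y_j.
First-order condition: 131 − 2y_i − Σ_{j≠i} y_j = 0.
With identical fishing fleets, set every y_j = y: then 131 − 2y − 2y = 0, i.e. y = 131/4 = 32.75.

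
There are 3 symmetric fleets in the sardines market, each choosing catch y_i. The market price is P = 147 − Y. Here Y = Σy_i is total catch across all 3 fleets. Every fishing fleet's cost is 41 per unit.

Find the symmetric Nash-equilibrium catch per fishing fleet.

A representative fishing fleet's profit is π_i = y_i(147 − Y) − 41y_i, with Y = y_i + Σ_{j≠i} y_j.
First-order condition: 106 − 2y_i − Σ_{j≠i} y_j = 0.
With identical fishing fleets, set every y_j = y: then 106 − 2y − 2y = 0, i.e. y = 106/4 = 26.5.

26.5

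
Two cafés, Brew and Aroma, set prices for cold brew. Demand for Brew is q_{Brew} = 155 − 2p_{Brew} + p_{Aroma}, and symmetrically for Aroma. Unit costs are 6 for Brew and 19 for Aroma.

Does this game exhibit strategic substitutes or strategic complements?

Brew's profit: π = (p_{Brew} − 6)(155 − 2p_{Brew} + p_{Aroma}).
∂π/∂p_{Brew} = 167 − 4p_{Brew} + p_{Aroma} = 0 ⇒ p_{Brew} = 41.75 + 0.25p_{Aroma}.
The best-response slope dp_{Brew}/dp_{Aroma} = 0.25 > 0: the reaction function is upward-sloping, so the choices are strategic complements.

strategic complements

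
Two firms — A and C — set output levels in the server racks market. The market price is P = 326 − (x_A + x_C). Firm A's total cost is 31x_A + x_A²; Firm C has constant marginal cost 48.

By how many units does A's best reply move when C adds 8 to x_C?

-2

Firm A's profit: π = x_A(326 − (x_A + x_C)) − 31x_A − x_A².
∂π/∂x_A = 295 − 4x_A − x_C = 0, so x_A = 73.75 − 0.25x_C.
The reaction-function slope is −0.25, so an 8-unit rise in x_C moves x_A by −0.25 × 8 = −2. A's best response falls — the actions are strategic substitutes.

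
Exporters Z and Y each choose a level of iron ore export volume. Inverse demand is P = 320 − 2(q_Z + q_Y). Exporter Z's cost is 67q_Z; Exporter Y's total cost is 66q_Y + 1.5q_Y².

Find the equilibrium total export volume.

Exporter Z's profit: π = q_Z(320 − 2(q_Z + q_Y)) − 67q_Z.
∂π/∂q_Z = 253 − 4q_Z − 2q_Y = 0, so q_Z = 63.25 − 0.5q_Y.
For Y: ∂π/∂q_Y = 254 − 7q_Y − 2q_Z = 0 ⇒ q_Y = 254/7 − (2/7)q_Z.
Substituting the second reaction function into the first: q_Z = 63.25 − 0.5(254/7 − (2/7)q_Z), which gives (6/7)q_Z = 1263/28 ⇒ q_Z = 52.625.
Then q_Y = 254/7 − (2/7)·52.625 = 21.25.
Total export volume: 52.625 + 21.25 = 73.875.

73.875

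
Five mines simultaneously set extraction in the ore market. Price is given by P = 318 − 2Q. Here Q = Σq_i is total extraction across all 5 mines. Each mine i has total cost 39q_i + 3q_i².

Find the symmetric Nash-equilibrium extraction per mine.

15.5

A representative mine's profit is π_i = q_i(318 − 2Q) − 39q_i − 3q_i², with Q = q_i + Σ_{j≠i} q_j.
First-order condition: 279 − 10q_i − 2Σ_{j≠i} q_j = 0.
In a symmetric equilibrium every mine chooses the same q, so Σ_{j≠i} q_j = 4q. The condition becomes 279 − 18q = 0, giving q = 279/18 = 15.5.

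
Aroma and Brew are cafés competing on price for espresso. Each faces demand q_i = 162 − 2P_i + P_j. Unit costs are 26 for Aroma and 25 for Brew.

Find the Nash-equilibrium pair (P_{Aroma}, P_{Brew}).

Aroma's profit: π = (P_{Aroma} − 26)(162 − 2P_{Aroma} + P_{Brew}).
∂π/∂P_{Aroma} = 214 − 4P_{Aroma} + P_{Brew} = 0 ⇒ P_{Aroma} = 53.5 + 0.25P_{Brew}.
Similarly P_{Brew} = 53 + 0.25P_{Aroma}.
Substituting the second reaction function into the first: P_{Aroma} = 53.5 + 0.25(53 + 0.25P_{Aroma}), which gives 0.9375P_{Aroma} = 66.75 ⇒ P_{Aroma} = 71.2.
Then P_{Brew} = 53 + 0.25·71.2 = 70.8.

71.2, 70.8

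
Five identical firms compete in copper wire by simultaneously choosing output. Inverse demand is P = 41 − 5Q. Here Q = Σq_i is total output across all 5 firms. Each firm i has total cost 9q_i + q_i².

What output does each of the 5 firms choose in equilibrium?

1

A representative firm's profit is π_i = q_i(41 − 5Q) − 9q_i − q_i², with Q = q_i + Σ_{j≠i} q_j.
First-order condition: 32 − 12q_i − 5Σ_{j≠i} q_j = 0.
With identical firms, set every q_j = q: then 32 − 12q − 20q = 0, i.e. q = 32/32 = 1.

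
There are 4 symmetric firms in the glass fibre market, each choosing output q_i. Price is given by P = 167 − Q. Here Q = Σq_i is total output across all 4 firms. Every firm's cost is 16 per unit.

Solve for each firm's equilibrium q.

30.2

A representative firm's profit is π_i = q_i(167 − Q) − 16q_i, with Q = q_i + Σ_{j≠i} q_j.
First-order condition: 151 − 2q_i − Σ_{j≠i} q_j = 0.
In a symmetric equilibrium every firm chooses the same q, so Σ_{j≠i} q_j = 3q. The condition becomes 151 − 5q = 0, giving q = 151/5 = 30.2.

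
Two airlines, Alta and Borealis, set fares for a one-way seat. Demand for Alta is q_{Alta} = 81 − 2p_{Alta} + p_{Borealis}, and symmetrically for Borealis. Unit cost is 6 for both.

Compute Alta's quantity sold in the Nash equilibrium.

50

Alta's profit: π = (p_{Alta} − 6)(81 − 2p_{Alta} + p_{Borealis}).
∂π/∂p_{Alta} = 93 − 4p_{Alta} + p_{Borealis} = 0 ⇒ p_{Alta} = 23.25 + 0.25p_{Borealis}.
The game is symmetric, so in equilibrium p_{Borealis} = p_{Alta}: the reaction function gives 0.75p_{Alta} = 23.25, hence p_{Alta} = 31.
q_{Alta} = 81 − 2·31 + 31 = 50.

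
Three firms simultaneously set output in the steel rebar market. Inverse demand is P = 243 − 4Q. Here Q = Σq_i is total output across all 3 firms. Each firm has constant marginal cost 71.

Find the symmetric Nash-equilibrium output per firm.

A representative firm's profit is π_i = q_i(243 − 4Q) − 71q_i, with Q = q_i + Σ_{j≠i} q_j.
First-order condition: 172 − 8q_i − 4Σ_{j≠i} q_j = 0.
In a symmetric equilibrium every firm chooses the same q, so Σ_{j≠i} q_j = 2q. The condition becomes 172 − 16q = 0, giving q = 172/16 = 10.75.

10.75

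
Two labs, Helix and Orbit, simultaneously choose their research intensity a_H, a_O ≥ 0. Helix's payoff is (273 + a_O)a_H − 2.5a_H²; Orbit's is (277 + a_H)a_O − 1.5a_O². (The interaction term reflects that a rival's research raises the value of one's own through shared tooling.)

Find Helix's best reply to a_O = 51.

64.8

Expanding Helix's payoff: 273a_H + a_Oa_H − 2.5a_H².
∂π/∂a_H = 273 + a_O − 5a_H = 0, so a_H = 54.6 + 0.2a_O.
At a_O = 51: a_H = 54.6 + 0.2·51 = 64.8.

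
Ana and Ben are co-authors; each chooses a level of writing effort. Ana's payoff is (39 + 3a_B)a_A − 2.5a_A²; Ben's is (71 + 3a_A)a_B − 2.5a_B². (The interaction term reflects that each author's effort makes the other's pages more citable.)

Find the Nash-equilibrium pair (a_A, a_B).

25.5, 29.5

Expanding Ana's payoff: 39a_A + 3a_Ba_A − 2.5a_A².
∂π/∂a_A = 39 + 3a_B − 5a_A = 0, so a_A = 7.8 + 0.6a_B.
Likewise for Ben: a_B = 14.2 + 0.6a_A.
Substituting the second reaction function into the first: a_A = 7.8 + 0.6(14.2 + 0.6a_A), which gives 0.64a_A = 16.32 ⇒ a_A = 25.5.
Then a_B = 14.2 + 0.6·25.5 = 29.5.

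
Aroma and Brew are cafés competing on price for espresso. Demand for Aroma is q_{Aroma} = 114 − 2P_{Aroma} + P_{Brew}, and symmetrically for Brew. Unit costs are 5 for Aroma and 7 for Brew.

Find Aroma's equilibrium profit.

2679.12

Aroma's profit: π = (P_{Aroma} − 5)(114 − 2P_{Aroma} + P_{Brew}).
∂π/∂P_{Aroma} = 124 − 4P_{Aroma} + P_{Brew} = 0 ⇒ P_{Aroma} = 31 + 0.25P_{Brew}.
Similarly P_{Brew} = 32 + 0.25P_{Aroma}.
Solving the two reaction functions simultaneously: (1 − (0.25)(0.25))P_{Aroma} = 31 + 0.25·32, so 0.9375P_{Aroma} = 39 and P_{Aroma} = 41.6.
Then P_{Brew} = 32 + 0.25·41.6 = 42.4.
q_{Aroma} = 114 − 2·41.6 + 42.4 = 73.2.
Profit = (41.6 − 5)·73.2 = 2679.12.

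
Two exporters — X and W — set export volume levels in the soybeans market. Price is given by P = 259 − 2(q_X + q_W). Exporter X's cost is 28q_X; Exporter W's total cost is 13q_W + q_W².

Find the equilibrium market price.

117.4

Exporter X's profit: π = q_X(259 − 2(q_X + q_W)) − 28q_X.
∂π/∂q_X = 231 − 4q_X − 2q_W = 0, so q_X = 57.75 − 0.5q_W.
For W: ∂π/∂q_W = 246 − 6q_W − 2q_X = 0 ⇒ q_W = 41 − (1/3)q_X.
Substituting the second reaction function into the first: q_X = 57.75 − 0.5(41 − (1/3)q_X), which gives (5/6)q_X = 37.25 ⇒ q_X = 44.7.
Then q_W = 41 − (1/3)·44.7 = 26.1.
Equilibrium price: P = 259 − 2·70.8 = 117.4.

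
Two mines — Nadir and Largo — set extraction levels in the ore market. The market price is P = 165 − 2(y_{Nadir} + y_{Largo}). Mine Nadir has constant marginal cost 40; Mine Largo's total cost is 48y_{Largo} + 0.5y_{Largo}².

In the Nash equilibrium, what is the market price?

88.875

Mine Nadir's profit: π = y_{Nadir}(165 − 2(y_{Nadir} + y_{Largo})) − 40y_{Nadir}.
∂π/∂y_{Nadir} = 125 − 4y_{Nadir} − 2y_{Largo} = 0, so y_{Nadir} = 31.25 − 0.5y_{Largo}.
For Largo: ∂π/∂y_{Largo} = 117 − 5y_{Largo} − 2y_{Nadir} = 0 ⇒ y_{Largo} = 23.4 − 0.4y_{Nadir}.
Substituting the second reaction function into the first: y_{Nadir} = 31.25 − 0.5(23.4 − 0.4y_{Nadir}), which gives 0.8y_{Nadir} = 19.55 ⇒ y_{Nadir} = 24.4375.
Then y_{Largo} = 23.4 − 0.4·24.4375 = 13.625.
Equilibrium price: P = 165 − 2·38.0625 = 88.875.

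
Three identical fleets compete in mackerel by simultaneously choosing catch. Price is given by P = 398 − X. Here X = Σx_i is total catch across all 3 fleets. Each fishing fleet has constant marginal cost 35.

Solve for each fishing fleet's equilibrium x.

90.75

A representative fishing fleet's profit is π_i = x_i(398 − X) − 35x_i, with X = x_i + Σ_{j≠i} x_j.
First-order condition: 363 − 2x_i − Σ_{j≠i} x_j = 0.
Imposing symmetry (x_j = x for all j) turns Σ_{j≠i} x_j into 2x, so 363 = 4x and x = 90.75.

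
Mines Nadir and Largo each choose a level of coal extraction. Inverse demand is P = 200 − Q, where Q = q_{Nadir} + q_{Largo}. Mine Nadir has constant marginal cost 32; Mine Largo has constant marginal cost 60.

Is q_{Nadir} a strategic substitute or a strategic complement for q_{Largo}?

strategic substitutes

Mine Nadir's profit: π = q_{Nadir}(200 − (q_{Nadir} + q_{Largo})) − 32q_{Nadir}.
∂π/∂q_{Nadir} = 168 − 2q_{Nadir} − q_{Largo} = 0, so q_{Nadir} = 84 − 0.5q_{Largo}.
The best-response slope dq_{Nadir}/dq_{Largo} = −0.5 < 0: the reaction function is downward-sloping, so the choices are strategic substitutes.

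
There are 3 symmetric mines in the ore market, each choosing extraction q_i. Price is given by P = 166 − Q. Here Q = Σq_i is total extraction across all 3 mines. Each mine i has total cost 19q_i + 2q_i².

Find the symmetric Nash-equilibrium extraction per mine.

A representative mine's profit is π_i = q_i(166 − Q) − 19q_i − 2q_i², with Q = q_i + Σ_{j≠i} q_j.
First-order condition: 147 − 6q_i − Σ_{j≠i} q_j = 0.
In a symmetric equilibrium every mine chooses the same q, so Σ_{j≠i} q_j = 2q. The condition becomes 147 − 8q = 0, giving q = 147/8 = 18.375.

18.375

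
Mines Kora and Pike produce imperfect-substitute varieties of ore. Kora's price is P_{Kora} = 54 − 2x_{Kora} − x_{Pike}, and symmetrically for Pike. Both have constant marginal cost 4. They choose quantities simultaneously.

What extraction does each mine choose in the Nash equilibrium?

Mine Kora's profit: π = x_{Kora}(54 − 2x_{Kora} − x_{Pike}) − 4x_{Kora}.
∂π/∂x_{Kora} = 50 − 4x_{Kora} − x_{Pike} = 0 ⇒ x_{Kora} = 12.5 − 0.25x_{Pike}.
The game is symmetric, so in equilibrium x_{Pike} = x_{Kora}: the reaction function gives 1.25x_{Kora} = 12.5, hence x_{Kora} = 10.

10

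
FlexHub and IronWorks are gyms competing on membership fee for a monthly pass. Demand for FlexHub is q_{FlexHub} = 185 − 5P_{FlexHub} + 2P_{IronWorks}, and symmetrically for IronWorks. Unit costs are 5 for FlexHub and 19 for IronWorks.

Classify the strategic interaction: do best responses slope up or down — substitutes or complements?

strategic complements

FlexHub's profit: π = (P_{FlexHub} − 5)(185 − 5P_{FlexHub} + 2P_{IronWorks}).
∂π/∂P_{FlexHub} = 210 − 10P_{FlexHub} + 2P_{IronWorks} = 0 ⇒ P_{FlexHub} = 21 + 0.2P_{IronWorks}.
The best-response slope dP_{FlexHub}/dP_{IronWorks} = 0.2 > 0: the reaction function is upward-sloping, so the choices are strategic complements.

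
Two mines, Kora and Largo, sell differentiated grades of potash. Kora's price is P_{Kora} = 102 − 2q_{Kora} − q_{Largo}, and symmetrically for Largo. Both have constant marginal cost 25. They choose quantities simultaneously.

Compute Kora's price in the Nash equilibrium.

55.8

Mine Kora's profit: π = q_{Kora}(102 − 2q_{Kora} − q_{Largo}) − 25q_{Kora}.
∂π/∂q_{Kora} = 77 − 4q_{Kora} − q_{Largo} = 0 ⇒ q_{Kora} = 19.25 − 0.25q_{Largo}.
By symmetry q_{Largo} = q_{Kora}; substituting into the reaction function, 1.25q_{Kora} = 19.25 and q_{Kora} = 15.4.
P_{Kora} = 102 − 2·15.4 − 15.4 = 55.8.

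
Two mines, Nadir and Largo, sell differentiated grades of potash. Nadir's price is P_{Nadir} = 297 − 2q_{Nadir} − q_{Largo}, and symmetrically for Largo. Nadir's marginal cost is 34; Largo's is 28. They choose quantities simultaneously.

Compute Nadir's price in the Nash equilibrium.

138.4

Mine Nadir's profit: π = q_{Nadir}(297 − 2q_{Nadir} − q_{Largo}) − 34q_{Nadir}.
∂π/∂q_{Nadir} = 263 − 4q_{Nadir} − q_{Largo} = 0 ⇒ q_{Nadir} = 65.75 − 0.25q_{Largo}.
Similarly q_{Largo} = 67.25 − 0.25q_{Nadir}.
Plugging q_{Largo} into Nadir's best response: q_{Nadir} = 65.75 − 0.25(67.25 − 0.25q_{Nadir}) ⇒ 0.9375q_{Nadir} = 48.9375, so q_{Nadir} = 52.2.
Then q_{Largo} = 67.25 − 0.25·52.2 = 54.2.
P_{Nadir} = 297 − 2·52.2 − 54.2 = 138.4.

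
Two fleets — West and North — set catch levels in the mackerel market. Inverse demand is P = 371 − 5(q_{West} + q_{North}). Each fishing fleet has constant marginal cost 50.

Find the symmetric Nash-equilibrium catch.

21.4

Fishing fleet West's profit: π = q_{West}(371 − 5(q_{West} + q_{North})) − 50q_{West}.
∂π/∂q_{West} = 321 − 10q_{West} − 5q_{North} = 0, so q_{West} = 32.1 − 0.5q_{North}.
Setting q_{West} = q_{North} in the reaction function: q_{West} = 32.1 − 0.5q_{West}, so q_{West} = 32.1 / 1.5 = 21.4.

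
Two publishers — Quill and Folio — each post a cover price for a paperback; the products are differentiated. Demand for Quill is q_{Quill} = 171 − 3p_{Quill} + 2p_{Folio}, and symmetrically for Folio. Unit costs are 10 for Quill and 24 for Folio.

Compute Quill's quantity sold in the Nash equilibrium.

Quill's profit: π = (p_{Quill} − 10)(171 − 3p_{Quill} + 2p_{Folio}).
∂π/∂p_{Quill} = 201 − 6p_{Quill} + 2p_{Folio} = 0 ⇒ p_{Quill} = 33.5 + (1/3)p_{Folio}.
Similarly p_{Folio} = 40.5 + (1/3)p_{Quill}.
Solving the two reaction functions simultaneously: (1 − (1/3)(1/3))p_{Quill} = 33.5 + (1/3)·40.5, so (8/9)p_{Quill} = 47 and p_{Quill} = 52.875.
Then p_{Folio} = 40.5 + (1/3)·52.875 = 58.125.
q_{Quill} = 171 − 3·52.875 + 2·58.125 = 128.625.

128.625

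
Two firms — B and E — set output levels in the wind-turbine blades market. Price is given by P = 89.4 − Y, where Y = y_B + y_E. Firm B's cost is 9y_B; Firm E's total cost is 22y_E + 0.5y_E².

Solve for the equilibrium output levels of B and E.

Firm B's profit: π = y_B(89.4 − (y_B + y_E)) − 9y_B.
∂π/∂y_B = 80.4 − 2y_B − y_E = 0, so y_B = 40.2 − 0.5y_E.
For E: ∂π/∂y_E = 67.4 − 3y_E − y_B = 0 ⇒ y_E = 337/15 − (1/3)y_B.
Plugging y_E into B's best response: y_B = 40.2 − 0.5(337/15 − (1/3)y_B) ⇒ (5/6)y_B = 869/30, so y_B = 34.76.
Then y_E = 337/15 − (1/3)·34.76 = 10.88.

34.76, 10.88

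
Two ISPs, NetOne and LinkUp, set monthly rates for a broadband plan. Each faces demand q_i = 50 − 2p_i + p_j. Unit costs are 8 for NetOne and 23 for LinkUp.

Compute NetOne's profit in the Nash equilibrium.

NetOne's profit: π = (p_{NetOne} − 8)(50 − 2p_{NetOne} + p_{LinkUp}).
∂π/∂p_{NetOne} = 66 − 4p_{NetOne} + p_{LinkUp} = 0 ⇒ p_{NetOne} = 16.5 + 0.25p_{LinkUp}.
Similarly p_{LinkUp} = 24 + 0.25p_{NetOne}.
Substituting the second reaction function into the first: p_{NetOne} = 16.5 + 0.25(24 + 0.25p_{NetOne}), which gives 0.9375p_{NetOne} = 22.5 ⇒ p_{NetOne} = 24.
Then p_{LinkUp} = 24 + 0.25·24 = 30.
q_{NetOne} = 50 − 2·24 + 30 = 32.
Profit = (24 − 8)·32 = 512.

512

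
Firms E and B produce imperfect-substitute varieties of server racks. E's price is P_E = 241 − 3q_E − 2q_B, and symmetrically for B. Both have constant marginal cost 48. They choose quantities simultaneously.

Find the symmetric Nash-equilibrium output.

Firm E's profit: π = q_E(241 − 3q_E − 2q_B) − 48q_E.
∂π/∂q_E = 193 − 6q_E − 2q_B = 0 ⇒ q_E = 193/6 − (1/3)q_B.
The game is symmetric, so in equilibrium q_B = q_E: the reaction function gives (4/3)q_E = 193/6, hence q_E = 24.125.

24.125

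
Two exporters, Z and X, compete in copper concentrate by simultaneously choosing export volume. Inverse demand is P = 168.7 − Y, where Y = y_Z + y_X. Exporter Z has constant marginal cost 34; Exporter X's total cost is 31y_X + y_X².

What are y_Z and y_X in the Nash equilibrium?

57.3, 20.1

Exporter Z's profit: π = y_Z(168.7 − (y_Z + y_X)) − 34y_Z.
∂π/∂y_Z = 134.7 − 2y_Z − y_X = 0, so y_Z = 67.35 − 0.5y_X.
For X: ∂π/∂y_X = 137.7 − 4y_X − y_Z = 0 ⇒ y_X = 34.425 − 0.25y_Z.
Substituting the second reaction function into the first: y_Z = 67.35 − 0.5(34.425 − 0.25y_Z), which gives 0.875y_Z = 50.1375 ⇒ y_Z = 57.3.
Then y_X = 34.425 − 0.25·57.3 = 20.1.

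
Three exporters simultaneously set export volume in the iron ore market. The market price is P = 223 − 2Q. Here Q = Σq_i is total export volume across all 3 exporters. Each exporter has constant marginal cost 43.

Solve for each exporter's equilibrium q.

22.5

A representative exporter's profit is π_i = q_i(223 − 2Q) − 43q_i, with Q = q_i + Σ_{j≠i} q_j.
First-order condition: 180 − 4q_i − 2Σ_{j≠i} q_j = 0.
With identical exporters, set every q_j = q: then 180 − 4q − 4q = 0, i.e. q = 180/8 = 22.5.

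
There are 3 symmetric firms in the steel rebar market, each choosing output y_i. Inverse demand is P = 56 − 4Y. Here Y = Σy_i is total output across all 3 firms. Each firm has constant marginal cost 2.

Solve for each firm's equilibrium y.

3.375

A representative firm's profit is π_i = y_i(56 − 4Y) − 2y_i, with Y = y_i + Σ_{j≠i} y_j.
First-order condition: 54 − 8y_i − 4Σ_{j≠i} y_j = 0.
With identical firms, set every y_j = y: then 54 − 8y − 8y = 0, i.e. y = 54/16 = 3.375.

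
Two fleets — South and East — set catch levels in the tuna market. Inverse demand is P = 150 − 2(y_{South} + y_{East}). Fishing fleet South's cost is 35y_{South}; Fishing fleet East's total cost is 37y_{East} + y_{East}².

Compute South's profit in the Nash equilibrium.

Fishing fleet South's profit: π = y_{South}(150 − 2(y_{South} + y_{East})) − 35y_{South}.
∂π/∂y_{South} = 115 − 4y_{South} − 2y_{East} = 0, so y_{South} = 28.75 − 0.5y_{East}.
For East: ∂π/∂y_{East} = 113 − 6y_{East} − 2y_{South} = 0 ⇒ y_{East} = 113/6 − (1/3)y_{South}.
Substituting the second reaction function into the first: y_{South} = 28.75 − 0.5(113/6 − (1/3)y_{South}), which gives (5/6)y_{South} = 58/3 ⇒ y_{South} = 23.2.
Then y_{East} = 113/6 − (1/3)·23.2 = 11.1.
Price P = 150 − 2·34.3 = 81.4.
South's profit: (81.4 − 35)·23.2 = 1076.48.

1076.48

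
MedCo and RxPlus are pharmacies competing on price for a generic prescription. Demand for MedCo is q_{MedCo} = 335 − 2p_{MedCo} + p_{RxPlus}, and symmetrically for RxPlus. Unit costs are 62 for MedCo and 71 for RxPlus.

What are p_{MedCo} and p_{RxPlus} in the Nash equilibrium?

MedCo's profit: π = (p_{MedCo} − 62)(335 − 2p_{MedCo} + p_{RxPlus}).
∂π/∂p_{MedCo} = 459 − 4p_{MedCo} + p_{RxPlus} = 0 ⇒ p_{MedCo} = 114.75 + 0.25p_{RxPlus}.
Similarly p_{RxPlus} = 119.25 + 0.25p_{MedCo}.
Plugging p_{RxPlus} into MedCo's best response: p_{MedCo} = 114.75 + 0.25(119.25 + 0.25p_{MedCo}) ⇒ 0.9375p_{MedCo} = 144.5625, so p_{MedCo} = 154.2.
Then p_{RxPlus} = 119.25 + 0.25·154.2 = 157.8.

154.2, 157.8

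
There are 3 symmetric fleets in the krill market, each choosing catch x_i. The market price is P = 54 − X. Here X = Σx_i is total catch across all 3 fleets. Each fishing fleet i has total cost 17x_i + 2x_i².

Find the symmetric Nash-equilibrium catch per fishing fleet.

4.625

A representative fishing fleet's profit is π_i = x_i(54 − X) − 17x_i − 2x_i², with X = x_i + Σ_{j≠i} x_j.
First-order condition: 37 − 6x_i − Σ_{j≠i} x_j = 0.
In a symmetric equilibrium every fishing fleet chooses the same x, so Σ_{j≠i} x_j = 2x. The condition becomes 37 − 8x = 0, giving x = 37/8 = 4.625.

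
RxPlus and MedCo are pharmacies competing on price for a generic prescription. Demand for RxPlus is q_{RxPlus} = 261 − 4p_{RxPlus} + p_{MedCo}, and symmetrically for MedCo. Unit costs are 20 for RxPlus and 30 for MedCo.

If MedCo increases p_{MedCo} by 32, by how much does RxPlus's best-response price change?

RxPlus's profit: π = (p_{RxPlus} − 20)(261 − 4p_{RxPlus} + p_{MedCo}).
∂π/∂p_{RxPlus} = 341 − 8p_{RxPlus} + p_{MedCo} = 0 ⇒ p_{RxPlus} = 42.625 + 0.125p_{MedCo}.
The reaction-function slope is 0.125, so a 32-unit rise in p_{MedCo} moves p_{RxPlus} by 0.125 × 32 = 4. RxPlus's best response rises — the actions are strategic complements.

4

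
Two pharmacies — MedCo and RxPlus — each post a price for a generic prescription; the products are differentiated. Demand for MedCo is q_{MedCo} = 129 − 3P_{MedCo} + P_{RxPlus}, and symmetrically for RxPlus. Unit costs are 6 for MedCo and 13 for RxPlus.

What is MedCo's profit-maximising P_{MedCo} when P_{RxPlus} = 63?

MedCo's profit: π = (P_{MedCo} − 6)(129 − 3P_{MedCo} + P_{RxPlus}).
∂π/∂P_{MedCo} = 147 − 6P_{MedCo} + P_{RxPlus} = 0 ⇒ P_{MedCo} = 24.5 + (1/6)P_{RxPlus}.
At P_{RxPlus} = 63: P_{MedCo} = 24.5 + (1/6)·63 = 35.

35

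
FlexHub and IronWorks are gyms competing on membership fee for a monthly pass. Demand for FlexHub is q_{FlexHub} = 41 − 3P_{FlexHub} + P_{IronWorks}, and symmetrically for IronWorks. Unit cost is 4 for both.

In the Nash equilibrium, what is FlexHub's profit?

130.68

FlexHub's profit: π = (P_{FlexHub} − 4)(41 − 3P_{FlexHub} + P_{IronWorks}).
∂π/∂P_{FlexHub} = 53 − 6P_{FlexHub} + P_{IronWorks} = 0 ⇒ P_{FlexHub} = 53/6 + (1/6)P_{IronWorks}.
Setting P_{FlexHub} = P_{IronWorks} in the reaction function: P_{FlexHub} = 53/6 + (1/6)P_{FlexHub}, so P_{FlexHub} = (53/6) / (5/6) = 10.6.
q_{FlexHub} = 41 − 3·10.6 + 10.6 = 19.8.
Profit = (10.6 − 4)·19.8 = 130.68.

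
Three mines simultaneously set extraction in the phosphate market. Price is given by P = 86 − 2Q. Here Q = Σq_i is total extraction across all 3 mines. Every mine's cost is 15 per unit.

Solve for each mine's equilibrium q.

A representative mine's profit is π_i = q_i(86 − 2Q) − 15q_i, with Q = q_i + Σ_{j≠i} q_j.
First-order condition: 71 − 4q_i − 2Σ_{j≠i} q_j = 0.
With identical mines, set every q_j = q: then 71 − 4q − 4q = 0, i.e. q = 71/8 = 8.875.

8.875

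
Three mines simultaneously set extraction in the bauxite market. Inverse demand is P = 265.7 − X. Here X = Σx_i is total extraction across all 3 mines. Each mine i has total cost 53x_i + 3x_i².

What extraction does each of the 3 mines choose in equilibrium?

21.27

A representative mine's profit is π_i = x_i(265.7 − X) − 53x_i − 3x_i², with X = x_i + Σ_{j≠i} x_j.
First-order condition: 212.7 − 8x_i − Σ_{j≠i} x_j = 0.
Imposing symmetry (x_j = x for all j) turns Σ_{j≠i} x_j into 2x, so 212.7 = 10x and x = 21.27.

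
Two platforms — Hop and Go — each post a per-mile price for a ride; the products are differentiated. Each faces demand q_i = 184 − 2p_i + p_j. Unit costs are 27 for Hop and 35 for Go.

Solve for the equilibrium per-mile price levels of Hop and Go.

80.4, 83.6

Hop's profit: π = (p_{Hop} − 27)(184 − 2p_{Hop} + p_{Go}).
∂π/∂p_{Hop} = 238 − 4p_{Hop} + p_{Go} = 0 ⇒ p_{Hop} = 59.5 + 0.25p_{Go}.
Similarly p_{Go} = 63.5 + 0.25p_{Hop}.
Substituting the second reaction function into the first: p_{Hop} = 59.5 + 0.25(63.5 + 0.25p_{Hop}), which gives 0.9375p_{Hop} = 75.375 ⇒ p_{Hop} = 80.4.
Then p_{Go} = 63.5 + 0.25·80.4 = 83.6.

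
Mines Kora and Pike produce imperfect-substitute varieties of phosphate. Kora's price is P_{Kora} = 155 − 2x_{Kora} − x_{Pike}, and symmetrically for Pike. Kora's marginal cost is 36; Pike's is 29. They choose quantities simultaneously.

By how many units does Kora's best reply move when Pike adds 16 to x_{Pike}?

Mine Kora's profit: π = x_{Kora}(155 − 2x_{Kora} − x_{Pike}) − 36x_{Kora}.
∂π/∂x_{Kora} = 119 − 4x_{Kora} − x_{Pike} = 0 ⇒ x_{Kora} = 29.75 − 0.25x_{Pike}.
The reaction-function slope is −0.25, so a 16-unit rise in x_{Pike} moves x_{Kora} by −0.25 × 16 = −4. Kora's best response falls — the actions are strategic substitutes.

-4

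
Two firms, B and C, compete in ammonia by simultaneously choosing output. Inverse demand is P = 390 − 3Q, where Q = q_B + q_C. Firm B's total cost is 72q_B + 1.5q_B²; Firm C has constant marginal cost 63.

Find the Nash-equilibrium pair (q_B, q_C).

Firm B's profit: π = q_B(390 − 3(q_B + q_C)) − 72q_B − 1.5q_B².
∂π/∂q_B = 318 − 9q_B − 3q_C = 0, so q_B = 106/3 − (1/3)q_C.
For C: ∂π/∂q_C = 327 − 6q_C − 3q_B = 0 ⇒ q_C = 54.5 − 0.5q_B.
Plugging q_C into B's best response: q_B = 106/3 − (1/3)(54.5 − 0.5q_B) ⇒ (5/6)q_B = 103/6, so q_B = 20.6.
Then q_C = 54.5 − 0.5·20.6 = 44.2.

20.6, 44.2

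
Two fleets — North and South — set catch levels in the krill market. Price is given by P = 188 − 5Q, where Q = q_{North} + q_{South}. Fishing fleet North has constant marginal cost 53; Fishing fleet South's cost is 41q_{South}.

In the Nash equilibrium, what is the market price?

Fishing fleet North's profit: π = q_{North}(188 − 5(q_{North} + q_{South})) − 53q_{North}.
∂π/∂q_{North} = 135 − 10q_{North} − 5q_{South} = 0, so q_{North} = 13.5 − 0.5q_{South}.
By the same steps for South: q_{South} = 14.7 − 0.5q_{North}.
Solving the two reaction functions simultaneously: (1 − (−0.5)(−0.5))q_{North} = 13.5 − 0.5·14.7, so 0.75q_{North} = 6.15 and q_{North} = 8.2.
Then q_{South} = 14.7 − 0.5·8.2 = 10.6.
Equilibrium price: P = 188 − 5·18.8 = 94.

94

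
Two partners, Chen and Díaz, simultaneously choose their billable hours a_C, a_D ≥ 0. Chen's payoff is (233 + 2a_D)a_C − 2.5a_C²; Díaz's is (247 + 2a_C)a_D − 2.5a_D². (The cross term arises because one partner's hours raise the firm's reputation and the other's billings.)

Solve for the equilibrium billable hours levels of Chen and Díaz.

Expanding Chen's payoff: 233a_C + 2a_Da_C − 2.5a_C².
∂π/∂a_C = 233 + 2a_D − 5a_C = 0, so a_C = 46.6 + 0.4a_D.
Likewise for Díaz: a_D = 49.4 + 0.4a_C.
Substituting the second reaction function into the first: a_C = 46.6 + 0.4(49.4 + 0.4a_C), which gives 0.84a_C = 66.36 ⇒ a_C = 79.
Then a_D = 49.4 + 0.4·79 = 81.

79, 81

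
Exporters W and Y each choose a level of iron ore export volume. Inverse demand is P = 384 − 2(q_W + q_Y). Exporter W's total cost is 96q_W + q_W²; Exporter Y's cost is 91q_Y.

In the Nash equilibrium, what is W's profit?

Exporter W's profit: π = q_W(384 − 2(q_W + q_Y)) − 96q_W − q_W².
∂π/∂q_W = 288 − 6q_W − 2q_Y = 0, so q_W = 48 − (1/3)q_Y.
For Y: ∂π/∂q_Y = 293 − 4q_Y − 2q_W = 0 ⇒ q_Y = 73.25 − 0.5q_W.
Substituting the second reaction function into the first: q_W = 48 − (1/3)(73.25 − 0.5q_W), which gives (5/6)q_W = 283/12 ⇒ q_W = 28.3.
Then q_Y = 73.25 − 0.5·28.3 = 59.1.
Price P = 384 − 2·87.4 = 209.2.
W's profit: (209.2 − 96)·28.3 − (28.3)² = 2402.67.

2402.67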